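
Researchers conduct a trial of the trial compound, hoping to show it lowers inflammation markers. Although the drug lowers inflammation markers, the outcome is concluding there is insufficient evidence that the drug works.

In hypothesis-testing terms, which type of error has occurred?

Type II error

The null hypothesis here is that the drug has no effect on inflammation markers.
'Concluding there is insufficient evidence that the drug works' corresponds to failing to reject H₀.
H₀ was not rejected but H₀ is false — a Type II error (false negative).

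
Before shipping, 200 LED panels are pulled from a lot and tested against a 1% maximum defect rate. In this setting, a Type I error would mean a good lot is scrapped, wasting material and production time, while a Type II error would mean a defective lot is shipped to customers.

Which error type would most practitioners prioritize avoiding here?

The Type II consequence (a defective lot is shipped to customers) is more severe than the Type I consequence (a good lot is scrapped, wasting material and production time).

Type II error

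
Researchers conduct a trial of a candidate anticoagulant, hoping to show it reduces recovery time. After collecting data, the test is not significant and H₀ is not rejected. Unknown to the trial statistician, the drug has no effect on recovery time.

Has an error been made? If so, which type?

The conventional null hypothesis here is that the drug has no effect on recovery time.
The test retained a true H₀ — the decision matches the true state.

No error — this is a correct decision.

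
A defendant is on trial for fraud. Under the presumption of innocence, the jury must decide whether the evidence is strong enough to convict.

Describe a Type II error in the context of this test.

With the conventional null hypothesis that the defendant is innocent:
A Type II error is failing to reject H₀ when H₀ is false.
Here that means acquitting the defendant when actually the defendant is guilty.

A Type II error would mean concluding that the defendant is innocent (or at least failing to establish that the defendant is guilty) when in fact the defendant is guilty.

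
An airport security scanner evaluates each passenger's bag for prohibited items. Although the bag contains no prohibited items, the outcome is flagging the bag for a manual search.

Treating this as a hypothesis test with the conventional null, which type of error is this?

Type I error

The null hypothesis here is that the bag contains no prohibited items.
'Flagging the bag for a manual search' corresponds to rejecting H₀.
H₀ was rejected but H₀ is true — a Type I error (false positive).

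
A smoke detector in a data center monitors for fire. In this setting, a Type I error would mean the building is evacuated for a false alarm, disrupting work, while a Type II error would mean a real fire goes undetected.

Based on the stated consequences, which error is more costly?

Type II error

The Type II consequence (a real fire goes undetected) is more severe than the Type I consequence (the building is evacuated for a false alarm, disrupting work).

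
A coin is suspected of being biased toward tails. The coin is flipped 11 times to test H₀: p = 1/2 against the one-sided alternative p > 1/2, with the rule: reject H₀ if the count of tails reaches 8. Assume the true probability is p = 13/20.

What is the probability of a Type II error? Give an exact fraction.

Under the alternative p = 13/20, K ~ Binomial(11, 13/20); β is the probability the test does not reject, P(K < 8).
Summing C(11,j)·(13/20)^j·(7/20)^{11-j} for j = 0..7 gives 2941183244209/5120000000000.

2941183244209/5120000000000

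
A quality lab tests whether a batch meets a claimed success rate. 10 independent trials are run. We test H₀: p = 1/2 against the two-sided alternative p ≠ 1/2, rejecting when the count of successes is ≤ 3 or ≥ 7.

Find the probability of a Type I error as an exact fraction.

The significance level is the null-hypothesis probability of the rejection region {≤3} ∪ {≥7}.
The two tails are symmetric, so α = 2·(1 + 10 + 45 + 120)/2^10 = 352/1024 = 11/32.

11/32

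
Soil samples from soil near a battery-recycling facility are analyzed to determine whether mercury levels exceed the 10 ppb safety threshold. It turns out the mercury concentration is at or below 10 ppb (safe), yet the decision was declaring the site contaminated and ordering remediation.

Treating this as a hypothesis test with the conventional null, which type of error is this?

The null hypothesis here is that the mercury concentration is at or below 10 ppb (safe).
'Declaring the site contaminated and ordering remediation' corresponds to rejecting H₀.
H₀ was rejected but H₀ is true — a Type I error (false positive).

Type I error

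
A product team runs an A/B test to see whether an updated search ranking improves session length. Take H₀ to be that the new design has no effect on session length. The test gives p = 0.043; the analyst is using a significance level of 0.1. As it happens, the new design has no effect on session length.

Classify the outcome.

Since p = 0.043 < α = 0.1, H₀ is rejected.
H₀ is true (actually the new design has no effect on session length).
Rejecting a true H₀ is a Type I error.

Type I error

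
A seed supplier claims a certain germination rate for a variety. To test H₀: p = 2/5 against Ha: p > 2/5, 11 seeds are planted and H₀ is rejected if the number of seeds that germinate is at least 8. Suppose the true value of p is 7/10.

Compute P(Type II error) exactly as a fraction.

β = P(fail to reject H₀ | Ha true) = P(K ≤ 7 | p = 7/10), K ~ Binomial(11, 7/10).
Equivalently, β = 1 − P(K ≥ 8) = 1076094153/2500000000.

1076094153/2500000000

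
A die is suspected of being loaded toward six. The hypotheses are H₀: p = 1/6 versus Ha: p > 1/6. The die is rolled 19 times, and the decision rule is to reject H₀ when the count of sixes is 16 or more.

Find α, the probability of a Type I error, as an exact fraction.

The Type I error probability is α = P(X ≥ 16) computed under H₀, where X ~ Binomial(19, 1/6).
Summing C(19,j)(1/6)^j(5/6)^{19−j} for j = 16,…,19 gives 581/2821109907456.

581/2821109907456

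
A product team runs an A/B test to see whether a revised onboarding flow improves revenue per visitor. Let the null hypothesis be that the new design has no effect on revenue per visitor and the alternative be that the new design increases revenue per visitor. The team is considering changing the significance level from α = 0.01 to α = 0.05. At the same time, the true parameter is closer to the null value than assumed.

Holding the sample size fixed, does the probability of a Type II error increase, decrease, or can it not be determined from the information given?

Cannot be determined from the information given.

The first change alone would make β decrease; the second alone would make β increase. Which effect dominates depends on the magnitudes, which are not given.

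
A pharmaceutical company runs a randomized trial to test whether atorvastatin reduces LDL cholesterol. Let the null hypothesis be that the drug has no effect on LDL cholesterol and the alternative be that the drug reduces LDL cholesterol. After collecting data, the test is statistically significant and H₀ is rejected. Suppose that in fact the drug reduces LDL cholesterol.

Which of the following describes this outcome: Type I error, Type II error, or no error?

Neither — the decision is correct.

The test rejected a false H₀ — the decision matches the true state.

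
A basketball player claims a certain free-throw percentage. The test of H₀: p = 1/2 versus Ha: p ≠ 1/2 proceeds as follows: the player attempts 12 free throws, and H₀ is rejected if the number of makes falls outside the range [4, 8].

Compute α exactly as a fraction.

The significance level is the null-hypothesis probability of the rejection region {≤3} ∪ {≥9}.
The two tails are symmetric, so α = 2·(1 + 12 + 66 + 220)/2^12 = 598/4096 = 299/2048.

299/2048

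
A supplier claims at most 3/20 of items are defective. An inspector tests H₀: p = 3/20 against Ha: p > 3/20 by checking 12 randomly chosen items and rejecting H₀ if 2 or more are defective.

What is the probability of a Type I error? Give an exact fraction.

2279589495695451/4096000000000000

Under H₀, S ~ Binomial(12, 3/20); the Type I error rate is P(S ≥ 2).
α = 1 − P(S ≤ 1) = 1 − 1816410504304549/4096000000000000 = 2279589495695451/4096000000000000.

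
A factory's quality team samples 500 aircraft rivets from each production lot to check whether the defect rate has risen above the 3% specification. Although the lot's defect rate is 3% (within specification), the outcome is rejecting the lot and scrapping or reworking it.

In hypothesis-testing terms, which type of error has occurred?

Type I error

The null hypothesis here is that the lot's defect rate is 3% (within specification).
'Rejecting the lot and scrapping or reworking it' corresponds to rejecting H₀.
H₀ was rejected but H₀ is true — a Type I error (false positive).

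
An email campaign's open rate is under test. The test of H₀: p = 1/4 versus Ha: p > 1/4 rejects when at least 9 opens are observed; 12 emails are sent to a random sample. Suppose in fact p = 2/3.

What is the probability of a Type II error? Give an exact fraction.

Under the alternative p = 2/3, S ~ Binomial(12, 2/3); β is the probability the test does not reject, P(S < 9).
Summing C(12,j)·(2/3)^j·(1/3)^{12-j} for j = 0..8 gives 107515/177147.

107515/177147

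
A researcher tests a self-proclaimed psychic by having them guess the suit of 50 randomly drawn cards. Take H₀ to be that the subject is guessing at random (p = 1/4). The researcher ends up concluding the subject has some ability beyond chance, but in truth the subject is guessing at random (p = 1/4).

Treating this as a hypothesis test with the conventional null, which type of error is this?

Type I error

'Concluding the subject has some ability beyond chance' corresponds to rejecting H₀.
H₀ was rejected but H₀ is true — a Type I error (false positive).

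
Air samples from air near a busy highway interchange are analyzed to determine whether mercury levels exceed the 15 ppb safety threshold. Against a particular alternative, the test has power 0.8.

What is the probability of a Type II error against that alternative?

Power = 1 − β, so β = 1 − 0.8 = 0.2.

0.2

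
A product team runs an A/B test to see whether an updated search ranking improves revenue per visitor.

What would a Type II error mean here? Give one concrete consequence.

With the conventional null hypothesis that the new design has no effect on revenue per visitor:
A Type II error is failing to reject H₀ when H₀ is false.
Here that means keeping the current design when actually the new design increases revenue per visitor.

A Type II error would mean concluding that the new design has no effect on revenue per visitor (or at least failing to establish that the new design increases revenue per visitor) when in fact the new design increases revenue per visitor. Consequence: a genuinely better design is discarded.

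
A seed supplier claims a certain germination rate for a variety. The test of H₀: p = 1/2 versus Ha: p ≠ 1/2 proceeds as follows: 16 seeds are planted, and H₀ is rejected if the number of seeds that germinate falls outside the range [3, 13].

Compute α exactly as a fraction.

Under H₀, X ~ Binomial(16, 1/2); α is the probability of landing in either tail, P(X ≤ 2) + P(X ≥ 14).
By symmetry, α = 2·P(X ≤ 2) = 2·(1 + 16 + 120)/65536 = 274/65536 = 137/32768.

137/32768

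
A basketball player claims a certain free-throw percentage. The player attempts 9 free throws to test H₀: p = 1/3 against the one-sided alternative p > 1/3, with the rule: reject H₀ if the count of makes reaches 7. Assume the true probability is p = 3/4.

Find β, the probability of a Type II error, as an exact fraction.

13085/32768

Under the alternative p = 3/4, Y ~ Binomial(9, 3/4); β is the probability the test does not reject, P(Y < 7).
Summing C(9,j)·(3/4)^j·(1/4)^{9-j} for j = 0..6 gives 13085/32768.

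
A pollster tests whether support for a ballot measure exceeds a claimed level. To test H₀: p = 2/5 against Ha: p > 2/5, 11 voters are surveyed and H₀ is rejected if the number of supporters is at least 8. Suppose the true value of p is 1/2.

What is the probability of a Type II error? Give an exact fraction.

Under the alternative p = 1/2, S ~ Binomial(11, 1/2); β is the probability the test does not reject, P(S < 8).
Adding the binomial probabilities P(S=0)+…+P(S=7) at p = 1/2 gives 227/256.

227/256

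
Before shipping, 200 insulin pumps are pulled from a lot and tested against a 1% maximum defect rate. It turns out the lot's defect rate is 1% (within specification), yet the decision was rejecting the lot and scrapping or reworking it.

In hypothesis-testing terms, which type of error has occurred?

Type I error

The null hypothesis here is that the lot's defect rate is 1% (within specification).
'Rejecting the lot and scrapping or reworking it' corresponds to rejecting H₀.
H₀ was rejected but H₀ is true — a Type I error (false positive).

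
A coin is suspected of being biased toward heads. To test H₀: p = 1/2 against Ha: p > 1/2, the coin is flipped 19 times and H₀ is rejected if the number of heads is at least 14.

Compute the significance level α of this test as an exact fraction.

2083/65536

α = P(reject H₀ | H₀ true) = P(X ≥ 14 | p = 1/2), with X ~ Binomial(19, 1/2).
Summing the upper tail: (11628 + 3876 + 969 + 171 + 19 + 1) / 2^19 = 16664/524288 = 2083/65536.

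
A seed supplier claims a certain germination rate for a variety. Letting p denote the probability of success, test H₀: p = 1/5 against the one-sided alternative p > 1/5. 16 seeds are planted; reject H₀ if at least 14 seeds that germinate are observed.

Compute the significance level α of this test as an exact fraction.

397/30517578125

α = P(reject H₀ | H₀ true) = P(X ≥ 14 | p = 1/5), with X ~ Binomial(16, 1/5).
Summing C(16,j)(1/5)^j(4/5)^{16−j} for j = 14,…,16 gives 397/30517578125.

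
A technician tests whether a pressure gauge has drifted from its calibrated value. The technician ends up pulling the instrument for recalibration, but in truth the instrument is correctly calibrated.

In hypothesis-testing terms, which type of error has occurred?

The null hypothesis here is that the instrument is correctly calibrated.
'Pulling the instrument for recalibration' corresponds to rejecting H₀.
H₀ was rejected but H₀ is true — a Type I error (false positive).

Type I error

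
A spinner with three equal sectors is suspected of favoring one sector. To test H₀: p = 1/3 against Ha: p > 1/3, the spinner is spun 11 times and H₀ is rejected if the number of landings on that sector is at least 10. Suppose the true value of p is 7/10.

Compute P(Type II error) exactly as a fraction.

2217524751/2500000000

Under the alternative p = 7/10, Y ~ Binomial(11, 7/10); β is the probability the test does not reject, P(Y < 10).
Summing C(11,j)·(7/10)^j·(3/10)^{11-j} for j = 0..9 gives 2217524751/2500000000.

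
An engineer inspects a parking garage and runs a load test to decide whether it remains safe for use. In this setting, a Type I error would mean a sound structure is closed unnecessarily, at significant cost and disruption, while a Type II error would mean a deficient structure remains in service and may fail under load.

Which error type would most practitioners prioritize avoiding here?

The Type II consequence (a deficient structure remains in service and may fail under load) is more severe than the Type I consequence (a sound structure is closed unnecessarily, at significant cost and disruption).

Type II error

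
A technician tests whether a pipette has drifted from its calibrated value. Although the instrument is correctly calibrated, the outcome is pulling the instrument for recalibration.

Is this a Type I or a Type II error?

The null hypothesis here is that the instrument is correctly calibrated.
'Pulling the instrument for recalibration' corresponds to rejecting H₀.
H₀ was rejected but H₀ is true — a Type I error (false positive).

Type I error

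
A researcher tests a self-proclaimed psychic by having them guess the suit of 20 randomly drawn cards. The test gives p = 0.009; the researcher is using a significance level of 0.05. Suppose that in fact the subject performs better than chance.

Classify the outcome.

The conventional null hypothesis is that the subject is guessing at random (p = 1/4).
Since p = 0.009 < α = 0.05, H₀ is rejected.
H₀ is false (actually the subject performs better than chance).
The decision matches the true state — no error.

No error (correct decision).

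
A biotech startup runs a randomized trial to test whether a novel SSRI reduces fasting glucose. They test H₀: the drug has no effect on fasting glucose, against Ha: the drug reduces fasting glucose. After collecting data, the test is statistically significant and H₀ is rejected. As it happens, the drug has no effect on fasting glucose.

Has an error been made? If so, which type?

H₀ was rejected, but H₀ is actually true.
Rejecting a true null hypothesis is a Type I error (false positive).

Type I error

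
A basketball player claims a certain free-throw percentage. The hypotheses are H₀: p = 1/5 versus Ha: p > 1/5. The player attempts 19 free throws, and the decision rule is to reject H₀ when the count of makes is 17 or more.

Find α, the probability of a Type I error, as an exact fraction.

2813/19073486328125

α = P(reject H₀ | H₀ true) = P(Y ≥ 17 | p = 1/5), with Y ~ Binomial(19, 1/5).
P(Y ≥ 17) = Σ_{j=17}^{19} C(19,j)·(1/5)^j·(4/5)^{19-j} = 2813/19073486328125.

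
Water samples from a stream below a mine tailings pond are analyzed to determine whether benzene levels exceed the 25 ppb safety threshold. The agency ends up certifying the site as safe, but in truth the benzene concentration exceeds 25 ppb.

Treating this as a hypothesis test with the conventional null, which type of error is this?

Type II error

The null hypothesis here is that the benzene concentration is at or below 25 ppb (safe).
'Certifying the site as safe' corresponds to failing to reject H₀.
H₀ was not rejected but H₀ is false — a Type II error (false negative).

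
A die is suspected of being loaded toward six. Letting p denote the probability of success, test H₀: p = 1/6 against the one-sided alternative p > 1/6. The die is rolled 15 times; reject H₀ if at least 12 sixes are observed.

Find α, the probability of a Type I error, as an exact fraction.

7447/58773123072

α = P(reject H₀ | H₀ true) = P(Y ≥ 12 | p = 1/6), with Y ~ Binomial(15, 1/6).
Summing C(15,j)(1/6)^j(5/6)^{15−j} for j = 12,…,15 gives 7447/58773123072.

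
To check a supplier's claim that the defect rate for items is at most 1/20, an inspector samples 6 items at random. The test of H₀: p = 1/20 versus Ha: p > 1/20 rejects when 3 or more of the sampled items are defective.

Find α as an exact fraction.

14271/6400000

The significance level is the probability, assuming p = 1/20, of seeing 3 or more defectives in 6 draws.
Via the complement, α = 1 − Σ_{j=0}^{2} C(6,j)(1/20)^j(19/20)^{6-j} = 14271/6400000.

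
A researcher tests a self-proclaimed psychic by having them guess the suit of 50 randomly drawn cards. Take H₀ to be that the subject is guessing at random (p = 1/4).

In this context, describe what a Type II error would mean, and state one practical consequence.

A Type II error is failing to reject H₀ when H₀ is false.
Here that means concluding there is no evidence of ability when actually the subject performs better than chance.

A Type II error would mean concluding that the subject is guessing at random (p = 1/4) (or at least failing to establish that the subject performs better than chance) when in fact the subject performs better than chance. Consequence: genuine ability (if it existed) would go unrecognized.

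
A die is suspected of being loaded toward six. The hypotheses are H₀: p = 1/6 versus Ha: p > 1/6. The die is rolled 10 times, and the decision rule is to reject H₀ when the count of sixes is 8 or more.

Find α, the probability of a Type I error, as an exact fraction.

49/2519424

The Type I error probability is α = P(K ≥ 8) computed under H₀, where K ~ Binomial(10, 1/6).
Adding the binomial terms for j = 8 through 10 with p = 1/6 yields 49/2519424.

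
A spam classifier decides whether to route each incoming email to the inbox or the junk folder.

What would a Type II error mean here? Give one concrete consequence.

A Type II error would mean concluding that the message is legitimate (not spam) (or at least failing to establish that the message is spam) when in fact the message is spam. Consequence: spam reaches the user's inbox.

With the conventional null hypothesis that the message is legitimate (not spam):
A Type II error is failing to reject H₀ when H₀ is false.
Here that means delivering the message to the inbox when actually the message is spam.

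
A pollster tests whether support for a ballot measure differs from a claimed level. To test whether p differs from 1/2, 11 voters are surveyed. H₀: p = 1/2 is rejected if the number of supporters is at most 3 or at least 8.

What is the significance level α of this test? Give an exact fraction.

29/128

Under H₀, Y ~ Binomial(11, 1/2); α is the probability of landing in either tail, P(Y ≤ 3) + P(Y ≥ 8).
By symmetry, α = 2·P(Y ≤ 3) = 2·(1 + 11 + 55 + 165)/2048 = 464/2048 = 29/128.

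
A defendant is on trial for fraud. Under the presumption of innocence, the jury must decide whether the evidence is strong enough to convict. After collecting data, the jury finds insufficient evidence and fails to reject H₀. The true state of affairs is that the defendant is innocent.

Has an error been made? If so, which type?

The conventional null hypothesis here is that the defendant is innocent.
The test retained a true H₀ — the decision matches the true state.

No error (correct decision).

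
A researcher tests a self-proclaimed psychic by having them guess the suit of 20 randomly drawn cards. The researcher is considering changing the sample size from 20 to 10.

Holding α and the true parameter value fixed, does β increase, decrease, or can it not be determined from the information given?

It increases.

A smaller sample increases the standard error, so the sampling distributions under H₀ and Ha overlap more.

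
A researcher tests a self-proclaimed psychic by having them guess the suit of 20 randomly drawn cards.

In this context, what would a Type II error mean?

With the conventional null hypothesis that the subject is guessing at random (p = 1/4):
A Type II error is failing to reject H₀ when H₀ is false.
Here that means concluding there is no evidence of ability when actually the subject performs better than chance.

A Type II error would mean concluding that the subject is guessing at random (p = 1/4) (or at least failing to establish that the subject performs better than chance) when in fact the subject performs better than chance.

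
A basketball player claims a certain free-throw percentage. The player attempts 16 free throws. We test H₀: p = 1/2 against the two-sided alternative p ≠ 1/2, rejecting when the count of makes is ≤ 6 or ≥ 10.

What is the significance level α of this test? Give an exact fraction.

Under H₀, K ~ Binomial(16, 1/2); α is the probability of landing in either tail, P(K ≤ 6) + P(K ≥ 10).
By symmetry, α = 2·P(K ≤ 6) = 2·(1 + 16 + 120 + 560 + 1820 + 4368 + 8008)/65536 = 29786/65536 = 14893/32768.

14893/32768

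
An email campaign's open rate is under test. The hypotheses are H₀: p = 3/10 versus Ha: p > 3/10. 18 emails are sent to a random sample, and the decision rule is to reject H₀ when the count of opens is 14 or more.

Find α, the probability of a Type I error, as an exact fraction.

493702843149/12500000000000000

α = P(reject H₀ | H₀ true) = P(K ≥ 14 | p = 3/10), with K ~ Binomial(18, 3/10).
Adding the binomial terms for j = 14 through 18 with p = 3/10 yields 493702843149/12500000000000000.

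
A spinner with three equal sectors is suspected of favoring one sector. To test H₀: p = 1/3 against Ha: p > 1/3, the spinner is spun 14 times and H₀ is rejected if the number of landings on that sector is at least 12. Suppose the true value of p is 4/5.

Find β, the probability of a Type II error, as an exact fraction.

A Type II error is failing to reject when Ha holds: with p = 4/5, β = P(X ≤ 11).
Equivalently, β = 1 − P(X ≥ 12) = 3368829417/6103515625.

3368829417/6103515625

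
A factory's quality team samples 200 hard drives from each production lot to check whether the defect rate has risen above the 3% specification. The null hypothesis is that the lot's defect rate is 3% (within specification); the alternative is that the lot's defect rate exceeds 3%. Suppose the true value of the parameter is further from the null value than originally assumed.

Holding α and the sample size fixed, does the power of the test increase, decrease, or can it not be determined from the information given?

The further the true parameter sits from the null value, the more of the Ha sampling distribution falls in the rejection region.
Since power = 1 − β and β decreases, power increases.

It increases.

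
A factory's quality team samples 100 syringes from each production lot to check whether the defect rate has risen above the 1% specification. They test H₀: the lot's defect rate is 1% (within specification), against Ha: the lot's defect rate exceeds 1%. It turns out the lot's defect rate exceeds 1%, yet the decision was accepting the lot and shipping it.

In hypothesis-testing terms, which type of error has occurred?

'Accepting the lot and shipping it' corresponds to failing to reject H₀.
H₀ was not rejected but H₀ is false — a Type II error (false negative).

Type II error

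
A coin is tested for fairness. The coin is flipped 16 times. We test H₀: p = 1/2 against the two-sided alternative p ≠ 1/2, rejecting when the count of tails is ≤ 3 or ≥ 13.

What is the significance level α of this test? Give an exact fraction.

Under H₀, Y ~ Binomial(16, 1/2); α is the probability of landing in either tail, P(Y ≤ 3) + P(Y ≥ 13).
The two tails are symmetric, so α = 2·(1 + 16 + 120 + 560)/2^16 = 1394/65536 = 697/32768.

697/32768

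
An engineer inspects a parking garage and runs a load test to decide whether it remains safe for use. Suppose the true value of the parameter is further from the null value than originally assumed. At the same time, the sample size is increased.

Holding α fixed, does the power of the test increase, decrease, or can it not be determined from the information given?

It increases.

The further the true parameter sits from the null value, the more of the Ha sampling distribution falls in the rejection region. Increasing n separates the H₀ and Ha sampling distributions, so under Ha fewer outcomes land in the acceptance region. Both changes push β in the same direction.
Since power = 1 − β and β decreases, power increases.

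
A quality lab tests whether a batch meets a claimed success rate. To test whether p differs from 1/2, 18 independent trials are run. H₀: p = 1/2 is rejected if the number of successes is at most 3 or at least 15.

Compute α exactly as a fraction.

The significance level is the null-hypothesis probability of the rejection region {≤3} ∪ {≥15}.
By symmetry, α = 2·P(X ≤ 3) = 2·(1 + 18 + 153 + 816)/262144 = 1976/262144 = 247/32768.

247/32768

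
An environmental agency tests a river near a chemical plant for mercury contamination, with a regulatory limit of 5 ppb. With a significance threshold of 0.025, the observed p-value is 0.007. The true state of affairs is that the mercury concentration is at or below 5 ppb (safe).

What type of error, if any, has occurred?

Type I error

The conventional null hypothesis is that the mercury concentration is at or below 5 ppb (safe).
Since p = 0.007 < α = 0.025, H₀ is rejected.
H₀ is true (actually the mercury concentration is at or below 5 ppb (safe)).
Rejecting a true H₀ is a Type I error.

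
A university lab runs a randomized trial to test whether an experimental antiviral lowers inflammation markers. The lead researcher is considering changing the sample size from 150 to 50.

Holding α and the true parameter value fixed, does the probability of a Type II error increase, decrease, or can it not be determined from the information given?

Reducing n widens both sampling distributions, so the test has less ability to distinguish Ha from H₀.

It increases.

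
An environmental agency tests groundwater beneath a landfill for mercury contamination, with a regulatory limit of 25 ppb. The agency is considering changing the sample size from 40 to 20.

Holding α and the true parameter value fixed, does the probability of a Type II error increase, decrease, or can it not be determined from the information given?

It increases.

Reducing n widens both sampling distributions, so the test has less ability to distinguish Ha from H₀.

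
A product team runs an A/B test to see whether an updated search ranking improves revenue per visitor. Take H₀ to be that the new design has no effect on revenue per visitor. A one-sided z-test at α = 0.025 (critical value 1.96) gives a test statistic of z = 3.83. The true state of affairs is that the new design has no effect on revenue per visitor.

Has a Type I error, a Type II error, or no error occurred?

Since z = 3.83 > z* = 1.96, H₀ is rejected.
H₀ is true (actually the new design has no effect on revenue per visitor).
Rejecting a true H₀ is a Type I error.

Type I error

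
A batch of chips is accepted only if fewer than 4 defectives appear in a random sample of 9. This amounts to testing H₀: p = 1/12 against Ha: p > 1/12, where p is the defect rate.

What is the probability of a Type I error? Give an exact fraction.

Under H₀, K ~ Binomial(9, 1/12); the Type I error rate is P(K ≥ 4).
Computing the lower-tail complement: 1 − 1284381725/1289945088 = 5563363/1289945088.

5563363/1289945088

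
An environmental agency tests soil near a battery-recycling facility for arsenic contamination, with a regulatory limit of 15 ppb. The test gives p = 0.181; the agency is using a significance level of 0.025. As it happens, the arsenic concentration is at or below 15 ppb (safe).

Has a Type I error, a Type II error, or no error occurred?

No error (correct decision).

The conventional null hypothesis is that the arsenic concentration is at or below 15 ppb (safe).
Since p = 0.181 ≥ α = 0.025, H₀ is not rejected.
H₀ is true (actually the arsenic concentration is at or below 15 ppb (safe)).
The decision matches the true state — no error.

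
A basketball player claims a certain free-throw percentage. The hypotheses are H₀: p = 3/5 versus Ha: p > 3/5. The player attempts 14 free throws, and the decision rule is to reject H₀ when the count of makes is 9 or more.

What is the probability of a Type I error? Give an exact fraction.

2965421097/6103515625

α = P(reject H₀ | H₀ true) = P(Y ≥ 9 | p = 3/5), with Y ~ Binomial(14, 3/5).
P(Y ≥ 9) = Σ_{j=9}^{14} C(14,j)·(3/5)^j·(2/5)^{14-j} = 2965421097/6103515625.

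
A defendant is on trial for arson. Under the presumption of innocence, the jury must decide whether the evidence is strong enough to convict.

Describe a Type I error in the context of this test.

With the conventional null hypothesis that the defendant is innocent:
A Type I error is rejecting H₀ when H₀ is true.
Here that means convicting the defendant when actually the defendant is innocent.

A Type I error would mean concluding that the defendant is guilty when in fact the defendant is innocent.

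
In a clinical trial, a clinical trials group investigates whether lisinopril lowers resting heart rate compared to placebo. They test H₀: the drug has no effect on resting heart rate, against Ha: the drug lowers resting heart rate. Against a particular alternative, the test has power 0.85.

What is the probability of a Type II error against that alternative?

0.15

Power = 1 − β, so β = 1 − 0.85 = 0.15.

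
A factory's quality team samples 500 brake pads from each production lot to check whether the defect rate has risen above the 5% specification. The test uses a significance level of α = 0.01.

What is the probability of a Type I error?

0.01

The significance level α is, by definition, the probability of a Type I error — P(reject H₀ | H₀ true).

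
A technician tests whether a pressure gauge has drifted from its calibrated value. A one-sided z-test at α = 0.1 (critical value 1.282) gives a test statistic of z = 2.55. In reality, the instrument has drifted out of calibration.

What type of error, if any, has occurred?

The conventional null hypothesis is that the instrument is correctly calibrated.
Since z = 2.55 > z* = 1.282, H₀ is rejected.
H₀ is false (actually the instrument has drifted out of calibration).
The decision matches the true state — no error.

Neither — the decision is correct.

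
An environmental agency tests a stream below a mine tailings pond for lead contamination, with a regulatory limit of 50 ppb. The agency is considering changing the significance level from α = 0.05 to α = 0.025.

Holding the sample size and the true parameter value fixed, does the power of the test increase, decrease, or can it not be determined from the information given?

It decreases.

Lowering α raises the bar for rejection; under Ha, the test now fails to reject on outcomes it previously would have rejected.
Since power = 1 − β and β increases, power decreases.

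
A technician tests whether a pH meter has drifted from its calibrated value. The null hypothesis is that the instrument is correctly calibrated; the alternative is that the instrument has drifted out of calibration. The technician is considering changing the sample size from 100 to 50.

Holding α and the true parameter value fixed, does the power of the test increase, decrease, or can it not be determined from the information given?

With less data the test statistic is noisier; under Ha, more outcomes land inside the acceptance region.
Since power = 1 − β and β increases, power decreases.

It decreases.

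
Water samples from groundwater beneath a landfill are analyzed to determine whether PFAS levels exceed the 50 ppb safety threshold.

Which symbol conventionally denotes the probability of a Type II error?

β

P(Type II error) = P(fail to reject H₀ | H₀ false) = β.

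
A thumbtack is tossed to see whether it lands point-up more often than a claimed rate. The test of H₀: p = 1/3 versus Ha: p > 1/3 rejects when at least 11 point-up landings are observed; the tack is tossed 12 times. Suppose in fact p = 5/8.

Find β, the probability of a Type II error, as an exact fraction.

66717523611/68719476736

Under the alternative p = 5/8, Y ~ Binomial(12, 5/8); β is the probability the test does not reject, P(Y < 11).
Adding the binomial probabilities P(Y=0)+…+P(Y=10) at p = 5/8 gives 66717523611/68719476736.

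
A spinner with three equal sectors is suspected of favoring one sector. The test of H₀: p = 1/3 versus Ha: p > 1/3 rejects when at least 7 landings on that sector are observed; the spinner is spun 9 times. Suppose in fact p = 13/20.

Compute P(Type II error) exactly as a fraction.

5301813769/8000000000

A Type II error is failing to reject when Ha holds: with p = 13/20, β = P(S ≤ 6).
Equivalently, β = 1 − P(S ≥ 7) = 5301813769/8000000000.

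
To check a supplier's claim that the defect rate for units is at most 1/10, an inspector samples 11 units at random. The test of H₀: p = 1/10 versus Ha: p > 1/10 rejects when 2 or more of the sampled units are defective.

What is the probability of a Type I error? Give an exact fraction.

α = P(reject H₀ | H₀ true) = P(X ≥ 2 | p = 1/10), X ~ Binomial(11, 1/10).
Computing the lower-tail complement: 1 − 3486784401/5000000000 = 1513215599/5000000000.

1513215599/5000000000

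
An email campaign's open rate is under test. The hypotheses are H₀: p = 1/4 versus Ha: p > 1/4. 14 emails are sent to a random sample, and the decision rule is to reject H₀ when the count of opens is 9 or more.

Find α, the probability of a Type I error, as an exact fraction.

578257/268435456

Under H₀, S ~ Binomial(14, 1/4), and α = P(S ≥ 9).
Adding the binomial terms for j = 9 through 14 with p = 1/4 yields 578257/268435456.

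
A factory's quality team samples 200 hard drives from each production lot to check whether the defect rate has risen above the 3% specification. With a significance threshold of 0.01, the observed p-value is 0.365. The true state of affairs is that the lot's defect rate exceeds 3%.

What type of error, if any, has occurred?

Type II error

The conventional null hypothesis is that the lot's defect rate is 3% (within specification).
Since p = 0.365 ≥ α = 0.01, H₀ is not rejected.
H₀ is false (actually the lot's defect rate exceeds 3%).
Failing to reject a false H₀ is a Type II error.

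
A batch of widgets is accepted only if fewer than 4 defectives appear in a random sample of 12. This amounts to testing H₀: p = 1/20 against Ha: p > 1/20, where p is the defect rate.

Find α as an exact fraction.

α = P(reject H₀ | H₀ true) = P(Y ≥ 4 | p = 1/20), Y ~ Binomial(12, 1/20).
Computing the lower-tail complement: 1 − 817367938474207/819200000000000 = 1832061525793/819200000000000.

1832061525793/819200000000000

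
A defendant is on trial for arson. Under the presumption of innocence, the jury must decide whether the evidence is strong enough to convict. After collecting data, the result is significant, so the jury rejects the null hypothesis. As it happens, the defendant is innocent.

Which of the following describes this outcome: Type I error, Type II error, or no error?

Type I error

The conventional null hypothesis here is that the defendant is innocent.
H₀ was rejected, but H₀ is actually true.
Rejecting a true null hypothesis is a Type I error (false positive).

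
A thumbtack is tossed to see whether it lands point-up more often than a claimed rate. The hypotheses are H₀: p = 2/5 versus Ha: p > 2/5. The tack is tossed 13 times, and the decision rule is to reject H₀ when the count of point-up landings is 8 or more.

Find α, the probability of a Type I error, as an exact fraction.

119227136/1220703125

Under H₀, X ~ Binomial(13, 2/5), and α = P(X ≥ 8).
Summing C(13,j)(2/5)^j(3/5)^{13−j} for j = 8,…,13 gives 119227136/1220703125.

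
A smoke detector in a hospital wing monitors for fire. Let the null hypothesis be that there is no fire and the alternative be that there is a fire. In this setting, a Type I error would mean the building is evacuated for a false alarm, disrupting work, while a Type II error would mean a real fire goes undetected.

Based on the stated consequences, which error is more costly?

The Type II consequence (a real fire goes undetected) is more severe than the Type I consequence (the building is evacuated for a false alarm, disrupting work).

Type II error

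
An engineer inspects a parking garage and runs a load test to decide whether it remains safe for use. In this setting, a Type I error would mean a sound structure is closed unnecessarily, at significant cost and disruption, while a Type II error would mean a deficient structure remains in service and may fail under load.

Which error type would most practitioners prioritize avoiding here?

The Type II consequence (a deficient structure remains in service and may fail under load) is more severe than the Type I consequence (a sound structure is closed unnecessarily, at significant cost and disruption).

Type II error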